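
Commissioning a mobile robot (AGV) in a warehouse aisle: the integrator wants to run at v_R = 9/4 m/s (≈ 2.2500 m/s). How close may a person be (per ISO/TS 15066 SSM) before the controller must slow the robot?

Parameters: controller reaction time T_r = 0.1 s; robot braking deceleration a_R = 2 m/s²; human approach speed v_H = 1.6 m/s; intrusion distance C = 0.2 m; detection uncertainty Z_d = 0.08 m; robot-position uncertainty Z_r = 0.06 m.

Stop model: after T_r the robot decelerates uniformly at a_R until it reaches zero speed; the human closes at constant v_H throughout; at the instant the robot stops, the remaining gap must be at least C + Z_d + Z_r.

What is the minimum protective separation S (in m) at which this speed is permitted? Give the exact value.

S_min = 1213/320 m = 3.7906 m

stop time T_s = (9/4)/2 = 1.1250 s
reaction-phase robot travel = 2.2500·0.1000 = 0.2250 m
robot under decel: 2.2500²/(2·2.0000) = 1.2656 m
person approaches 1.6000·(0.1000+1.1250) = 1.9600 m
C+Z_d+Z_r = 0.2000+0.0800+0.0600 = 0.3400 m
S_min ≈ 0.2250+1.2656+1.9600+0.3400  ⇒  S_min = 1213/320 m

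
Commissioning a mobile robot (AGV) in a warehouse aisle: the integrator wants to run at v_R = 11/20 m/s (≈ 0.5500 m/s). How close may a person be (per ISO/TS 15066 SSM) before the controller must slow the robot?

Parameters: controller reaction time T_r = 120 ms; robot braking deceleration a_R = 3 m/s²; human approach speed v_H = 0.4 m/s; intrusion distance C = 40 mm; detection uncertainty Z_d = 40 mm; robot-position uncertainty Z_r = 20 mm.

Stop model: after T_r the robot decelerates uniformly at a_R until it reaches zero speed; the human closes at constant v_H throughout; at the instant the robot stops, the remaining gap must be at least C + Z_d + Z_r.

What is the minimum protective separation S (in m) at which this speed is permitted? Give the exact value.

stop time T_s = (11/20)/3 = 0.1833 s
robot covers v_R·T_r = 0.5500·0.1200 = 0.0660 m before braking
robot under decel: 0.5500²/(2·3.0000) = 0.0504 m
human over T_r+T_s: 0.4000·(0.1200+0.1833) = 0.1213 m
margins: 0.0400+0.0400+0.0200 = 0.1000 m
S_min ≈ 0.0660+0.0504+0.1213+0.1000  ⇒  S_min = 1351/4000 m

S_min = 1351/4000 m = 0.3377 m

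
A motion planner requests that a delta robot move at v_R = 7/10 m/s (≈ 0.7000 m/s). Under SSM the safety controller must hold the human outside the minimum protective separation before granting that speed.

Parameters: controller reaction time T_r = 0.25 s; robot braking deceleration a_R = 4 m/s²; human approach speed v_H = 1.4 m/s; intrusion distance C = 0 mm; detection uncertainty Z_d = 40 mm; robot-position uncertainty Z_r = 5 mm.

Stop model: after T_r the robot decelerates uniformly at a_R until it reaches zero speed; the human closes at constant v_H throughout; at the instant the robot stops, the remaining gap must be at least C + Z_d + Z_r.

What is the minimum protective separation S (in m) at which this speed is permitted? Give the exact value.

stop time T_s = (7/10)/4 = 0.1750 s
robot covers v_R·T_r = 0.7000·0.2500 = 0.1750 m before braking
robot under decel: 0.7000²/(2·4.0000) = 0.0612 m
person approaches 1.4000·(0.2500+0.1750) = 0.5950 m
residual clearance needed = 0.0000+0.0400+0.0050 = 0.0450 m
S_min ≈ 0.1750+0.0612+0.5950+0.0450  ⇒  S_min = 701/800 m

S_min = 701/800 m = 0.8762 m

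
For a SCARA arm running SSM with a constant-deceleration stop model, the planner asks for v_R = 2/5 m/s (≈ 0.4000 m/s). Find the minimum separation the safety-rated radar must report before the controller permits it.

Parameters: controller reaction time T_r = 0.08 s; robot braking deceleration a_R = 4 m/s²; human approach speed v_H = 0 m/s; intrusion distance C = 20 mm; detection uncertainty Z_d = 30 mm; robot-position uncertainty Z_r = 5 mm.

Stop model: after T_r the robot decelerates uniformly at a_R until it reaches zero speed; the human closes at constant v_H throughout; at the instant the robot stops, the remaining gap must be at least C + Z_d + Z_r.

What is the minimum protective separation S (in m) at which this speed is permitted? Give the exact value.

S_min = 107/1000 m = 0.1070 m

braking lasts T_s = (2/5)/4 = 0.1000 s
robot in T_r: 0.4000·0.0800 = 0.0320 m
robot covers 0.4000·0.1000 − ½·4.0000·0.1000² = 0.0200 m while stopping
human over T_r+T_s: 0.0000·(0.0800+0.1000) = 0.0000 m
margins: 0.0200+0.0300+0.0050 = 0.0550 m
S_min ≈ 0.0320+0.0200+0.0000+0.0550  ⇒  S_min = 107/1000 m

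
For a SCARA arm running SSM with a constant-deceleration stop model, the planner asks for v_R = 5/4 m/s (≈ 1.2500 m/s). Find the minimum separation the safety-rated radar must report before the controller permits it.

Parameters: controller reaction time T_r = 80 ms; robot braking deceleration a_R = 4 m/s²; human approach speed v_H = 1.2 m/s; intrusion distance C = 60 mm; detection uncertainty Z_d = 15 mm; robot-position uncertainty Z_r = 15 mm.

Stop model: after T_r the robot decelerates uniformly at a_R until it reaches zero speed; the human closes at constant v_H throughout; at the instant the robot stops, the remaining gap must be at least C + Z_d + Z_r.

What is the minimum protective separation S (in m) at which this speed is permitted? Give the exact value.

braking lasts T_s = (5/4)/4 = 0.3125 s
robot in T_r: 1.2500·0.0800 = 0.1000 m
robot covers 1.2500·0.3125 − ½·4.0000·0.3125² = 0.1953 m while stopping
human over T_r+T_s: 1.2000·(0.0800+0.3125) = 0.4710 m
residual clearance needed = 0.0600+0.0150+0.0150 = 0.0900 m
S_min ≈ 0.1000+0.1953+0.4710+0.0900  ⇒  S_min = 13701/16000 m

S_min = 13701/16000 m = 0.8563 m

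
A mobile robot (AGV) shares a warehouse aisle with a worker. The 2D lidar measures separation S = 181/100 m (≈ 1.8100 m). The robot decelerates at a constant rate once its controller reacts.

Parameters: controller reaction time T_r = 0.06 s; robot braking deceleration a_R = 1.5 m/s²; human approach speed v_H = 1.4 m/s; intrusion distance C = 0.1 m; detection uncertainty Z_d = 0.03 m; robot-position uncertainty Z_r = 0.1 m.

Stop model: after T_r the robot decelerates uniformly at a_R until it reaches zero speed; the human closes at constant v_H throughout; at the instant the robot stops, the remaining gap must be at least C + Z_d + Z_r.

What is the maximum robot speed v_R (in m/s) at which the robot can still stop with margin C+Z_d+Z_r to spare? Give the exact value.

collect terms ⇒ (1/3)·v_R² + (149/150)·v_R + (-187/125) = 0
  disc = (149/150)² − 4·(1/3)·(-187/125) = 67081/22500 ; √disc = 259/150
  v_R = (−(149/150) + 259/150) / (2·(1/3)) = 11/10 m/s
check:
T_s = v_R/a_R = (11/10)/(3/2) = 0.7333 s
reaction-phase robot travel = 1.1000·0.0600 = 0.0660 m
robot under decel: 1.1000²/(2·1.5000) = 0.4033 m
person approaches 1.4000·(0.0600+0.7333) = 1.1107 m
residual clearance needed = 0.1000+0.0300+0.1000 = 0.2300 m
sum ≈ 0.0660+0.4033+1.1107+0.2300 ≈ 1.8100 m = S ✓

v_R_max = 11/10 m/s = 1.1000 m/s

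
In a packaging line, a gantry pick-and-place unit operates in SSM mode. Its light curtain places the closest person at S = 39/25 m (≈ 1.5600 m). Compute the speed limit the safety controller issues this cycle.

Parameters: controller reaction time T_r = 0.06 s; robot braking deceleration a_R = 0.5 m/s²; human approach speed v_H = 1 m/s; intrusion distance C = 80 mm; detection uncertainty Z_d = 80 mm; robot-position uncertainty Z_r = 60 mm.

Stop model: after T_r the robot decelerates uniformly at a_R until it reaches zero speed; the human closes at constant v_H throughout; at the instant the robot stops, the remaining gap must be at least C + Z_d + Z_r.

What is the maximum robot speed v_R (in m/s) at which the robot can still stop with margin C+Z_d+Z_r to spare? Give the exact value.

v_R_max = 1/2 m/s = 0.5000 m/s

collect terms ⇒ (1)·v_R² + (103/50)·v_R + (-32/25) = 0
  disc = (103/50)² − 4·(1)·(-32/25) = 23409/2500 ; √disc = 153/50
  v_R = (−(103/50) + 153/50) / (2·(1)) = 1/2 m/s
check:
T_s = v_R/a_R = (1/2)/(1/2) = 1.0000 s
robot covers v_R·T_r = 0.5000·0.0600 = 0.0300 m before braking
robot under decel: 0.5000²/(2·0.5000) = 0.2500 m
human over T_r+T_s: 1.0000·(0.0600+1.0000) = 1.0600 m
C+Z_d+Z_r = 0.0800+0.0800+0.0600 = 0.2200 m
sum ≈ 0.0300+0.2500+1.0600+0.2200 ≈ 1.5600 m = S ✓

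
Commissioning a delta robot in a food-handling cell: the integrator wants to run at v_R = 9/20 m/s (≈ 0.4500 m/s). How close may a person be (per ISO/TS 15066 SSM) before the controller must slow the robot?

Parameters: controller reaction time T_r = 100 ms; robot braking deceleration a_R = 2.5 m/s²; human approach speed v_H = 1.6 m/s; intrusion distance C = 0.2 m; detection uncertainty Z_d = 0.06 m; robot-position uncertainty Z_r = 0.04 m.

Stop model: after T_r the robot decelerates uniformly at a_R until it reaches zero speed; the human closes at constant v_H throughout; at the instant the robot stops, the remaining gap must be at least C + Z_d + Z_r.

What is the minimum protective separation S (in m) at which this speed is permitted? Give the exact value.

stop time T_s = (9/20)/(5/2) = 0.1800 s
robot in T_r: 0.4500·0.1000 = 0.0450 m
robot under decel: 0.4500²/(2·2.5000) = 0.0405 m
person approaches 1.6000·(0.1000+0.1800) = 0.4480 m
residual clearance needed = 0.2000+0.0600+0.0400 = 0.3000 m
S_min ≈ 0.0450+0.0405+0.4480+0.3000  ⇒  S_min = 1667/2000 m

S_min = 1667/2000 m = 0.8335 m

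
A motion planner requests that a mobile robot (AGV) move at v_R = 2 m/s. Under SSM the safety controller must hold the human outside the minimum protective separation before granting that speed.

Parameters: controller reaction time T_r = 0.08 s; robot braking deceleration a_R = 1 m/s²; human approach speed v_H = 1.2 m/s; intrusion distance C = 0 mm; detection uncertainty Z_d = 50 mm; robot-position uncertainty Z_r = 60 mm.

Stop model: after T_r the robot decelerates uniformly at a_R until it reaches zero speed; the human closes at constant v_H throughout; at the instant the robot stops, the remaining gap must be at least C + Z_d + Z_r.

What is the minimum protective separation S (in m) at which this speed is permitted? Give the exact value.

S_min = 2383/500 m = 4.7660 m

stop time T_s = 2/1 = 2.0000 s
robot in T_r: 2.0000·0.0800 = 0.1600 m
robot covers 2.0000·2.0000 − ½·1.0000·2.0000² = 2.0000 m while stopping
human closes 1.2000·2.0800 = 2.4960 m
margins: 0.0000+0.0500+0.0600 = 0.1100 m
S_min ≈ 0.1600+2.0000+2.4960+0.1100  ⇒  S_min = 2383/500 m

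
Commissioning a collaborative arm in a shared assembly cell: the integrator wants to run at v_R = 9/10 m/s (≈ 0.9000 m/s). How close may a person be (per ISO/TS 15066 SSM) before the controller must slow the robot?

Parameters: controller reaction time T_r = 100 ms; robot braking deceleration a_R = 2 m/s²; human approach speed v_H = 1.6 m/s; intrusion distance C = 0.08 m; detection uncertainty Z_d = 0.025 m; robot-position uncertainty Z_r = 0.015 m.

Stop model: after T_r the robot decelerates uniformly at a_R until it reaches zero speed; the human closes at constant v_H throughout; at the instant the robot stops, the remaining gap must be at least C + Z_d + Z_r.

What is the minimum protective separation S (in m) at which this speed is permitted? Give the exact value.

T_s = v_R/a_R = (9/10)/2 = 0.4500 s
robot covers v_R·T_r = 0.9000·0.1000 = 0.0900 m before braking
robot under decel: 0.9000²/(2·2.0000) = 0.2025 m
person approaches 1.6000·(0.1000+0.4500) = 0.8800 m
C+Z_d+Z_r = 0.0800+0.0250+0.0150 = 0.1200 m
S_min ≈ 0.0900+0.2025+0.8800+0.1200  ⇒  S_min = 517/400 m

S_min = 517/400 m = 1.2925 m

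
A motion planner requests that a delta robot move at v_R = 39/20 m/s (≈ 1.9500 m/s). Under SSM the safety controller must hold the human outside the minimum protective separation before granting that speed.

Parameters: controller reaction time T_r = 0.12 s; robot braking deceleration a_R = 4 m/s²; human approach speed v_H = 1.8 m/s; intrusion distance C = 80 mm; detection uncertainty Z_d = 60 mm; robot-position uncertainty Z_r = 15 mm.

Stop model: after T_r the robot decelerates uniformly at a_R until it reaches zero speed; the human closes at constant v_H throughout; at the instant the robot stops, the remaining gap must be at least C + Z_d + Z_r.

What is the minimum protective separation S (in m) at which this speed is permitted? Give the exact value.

S_min = 1253/640 m = 1.9578 m

T_s = v_R/a_R = (39/20)/4 = 0.4875 s
robot in T_r: 1.9500·0.1200 = 0.2340 m
braking distance = 1.9500²/(2·4.0000) = 0.4753 m
human closes 1.8000·0.6075 = 1.0935 m
margins: 0.0800+0.0600+0.0150 = 0.1550 m
S_min ≈ 0.2340+0.4753+1.0935+0.1550  ⇒  S_min = 1253/640 m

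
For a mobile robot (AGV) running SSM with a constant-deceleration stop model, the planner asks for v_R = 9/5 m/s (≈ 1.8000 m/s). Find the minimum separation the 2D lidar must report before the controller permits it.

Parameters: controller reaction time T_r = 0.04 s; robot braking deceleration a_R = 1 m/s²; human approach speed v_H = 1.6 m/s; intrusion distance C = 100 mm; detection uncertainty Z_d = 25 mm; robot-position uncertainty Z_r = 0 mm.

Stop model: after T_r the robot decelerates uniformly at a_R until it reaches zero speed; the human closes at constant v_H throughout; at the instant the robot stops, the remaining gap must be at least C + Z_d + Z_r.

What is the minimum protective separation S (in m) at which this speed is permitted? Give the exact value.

stop time T_s = (9/5)/1 = 1.8000 s
robot in T_r: 1.8000·0.0400 = 0.0720 m
robot covers 1.8000·1.8000 − ½·1.0000·1.8000² = 1.6200 m while stopping
person approaches 1.6000·(0.0400+1.8000) = 2.9440 m
residual clearance needed = 0.1000+0.0250+0.0000 = 0.1250 m
S_min ≈ 0.0720+1.6200+2.9440+0.1250  ⇒  S_min = 4761/1000 m

S_min = 4761/1000 m = 4.7610 m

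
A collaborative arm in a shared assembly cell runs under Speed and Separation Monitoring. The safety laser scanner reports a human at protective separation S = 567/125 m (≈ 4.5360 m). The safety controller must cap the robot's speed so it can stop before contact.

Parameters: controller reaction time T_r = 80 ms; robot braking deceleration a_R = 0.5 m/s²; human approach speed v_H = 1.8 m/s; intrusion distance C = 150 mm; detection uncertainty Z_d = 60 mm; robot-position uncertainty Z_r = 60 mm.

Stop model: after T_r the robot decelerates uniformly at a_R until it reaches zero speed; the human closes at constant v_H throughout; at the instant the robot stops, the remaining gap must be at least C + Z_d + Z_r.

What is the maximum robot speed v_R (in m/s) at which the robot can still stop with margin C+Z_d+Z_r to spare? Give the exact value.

quadratic (1)·v² + (92/25)·v + (-2061/500) = 0
  disc = (92/25)² − 4·(1)·(-2061/500) = 18769/625 ; √disc = 137/25
  v_R = (−(92/25) + 137/25) / (2·(1)) = 9/10 m/s
check:
T_s = v_R/a_R = (9/10)/(1/2) = 1.8000 s
robot covers v_R·T_r = 0.9000·0.0800 = 0.0720 m before braking
robot under decel: 0.9000²/(2·0.5000) = 0.8100 m
person approaches 1.8000·(0.0800+1.8000) = 3.3840 m
residual clearance needed = 0.1500+0.0600+0.0600 = 0.2700 m
sum ≈ 0.0720+0.8100+3.3840+0.2700 ≈ 4.5360 m = S ✓

v_R_max = 9/10 m/s = 0.9000 m/s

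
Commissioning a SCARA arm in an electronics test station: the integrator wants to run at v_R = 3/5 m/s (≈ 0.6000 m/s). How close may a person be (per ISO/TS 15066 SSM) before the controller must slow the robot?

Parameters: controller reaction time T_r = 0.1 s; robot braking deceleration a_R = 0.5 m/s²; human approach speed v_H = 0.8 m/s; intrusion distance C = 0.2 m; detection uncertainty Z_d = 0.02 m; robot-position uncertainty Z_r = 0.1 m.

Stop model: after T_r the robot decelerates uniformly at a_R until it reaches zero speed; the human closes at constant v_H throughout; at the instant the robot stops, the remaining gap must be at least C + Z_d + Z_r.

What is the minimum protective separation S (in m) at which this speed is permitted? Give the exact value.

S_min = 89/50 m = 1.7800 m

braking lasts T_s = (3/5)/(1/2) = 1.2000 s
robot covers v_R·T_r = 0.6000·0.1000 = 0.0600 m before braking
robot covers 0.6000·1.2000 − ½·0.5000·1.2000² = 0.3600 m while stopping
human over T_r+T_s: 0.8000·(0.1000+1.2000) = 1.0400 m
C+Z_d+Z_r = 0.2000+0.0200+0.1000 = 0.3200 m
S_min ≈ 0.0600+0.3600+1.0400+0.3200  ⇒  S_min = 89/50 m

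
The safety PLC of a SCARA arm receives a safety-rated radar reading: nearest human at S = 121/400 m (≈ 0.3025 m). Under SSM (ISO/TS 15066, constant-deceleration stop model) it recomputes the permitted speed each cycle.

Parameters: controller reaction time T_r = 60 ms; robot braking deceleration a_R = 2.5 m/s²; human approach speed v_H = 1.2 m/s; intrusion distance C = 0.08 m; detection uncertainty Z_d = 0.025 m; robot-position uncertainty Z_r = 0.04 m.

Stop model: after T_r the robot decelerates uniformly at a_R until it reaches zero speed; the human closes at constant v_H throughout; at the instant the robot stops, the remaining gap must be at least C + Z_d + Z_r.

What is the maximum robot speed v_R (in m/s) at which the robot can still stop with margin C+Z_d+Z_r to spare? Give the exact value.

at the boundary: (1/5)·v² + (27/50)·v + (-171/2000) = 0
  disc = (27/50)² − 4·(1/5)·(-171/2000) = 9/25 ; √disc = 3/5
  v_R = (−(27/50) + 3/5) / (2·(1/5)) = 3/20 m/s
check:
stop time T_s = (3/20)/(5/2) = 0.0600 s
reaction-phase robot travel = 0.1500·0.0600 = 0.0090 m
braking distance = 0.1500²/(2·2.5000) = 0.0045 m
human closes 1.2000·0.1200 = 0.1440 m
residual clearance needed = 0.0800+0.0250+0.0400 = 0.1450 m
sum ≈ 0.0090+0.0045+0.1440+0.1450 ≈ 0.3025 m = S ✓

v_R_max = 3/20 m/s = 0.1500 m/s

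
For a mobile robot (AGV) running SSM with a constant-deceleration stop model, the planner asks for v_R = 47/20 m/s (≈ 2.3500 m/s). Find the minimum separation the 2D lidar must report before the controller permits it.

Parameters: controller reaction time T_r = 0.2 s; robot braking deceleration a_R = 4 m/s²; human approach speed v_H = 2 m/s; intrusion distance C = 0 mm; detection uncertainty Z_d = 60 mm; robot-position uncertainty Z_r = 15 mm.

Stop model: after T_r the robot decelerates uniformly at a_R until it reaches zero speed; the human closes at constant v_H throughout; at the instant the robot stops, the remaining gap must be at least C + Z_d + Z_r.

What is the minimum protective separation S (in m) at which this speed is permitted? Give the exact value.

S_min = 8993/3200 m = 2.8103 m

stop time T_s = (47/20)/4 = 0.5875 s
reaction-phase robot travel = 2.3500·0.2000 = 0.4700 m
robot covers 2.3500·0.5875 − ½·4.0000·0.5875² = 0.6903 m while stopping
human over T_r+T_s: 2.0000·(0.2000+0.5875) = 1.5750 m
margins: 0.0000+0.0600+0.0150 = 0.0750 m
S_min ≈ 0.4700+0.6903+1.5750+0.0750  ⇒  S_min = 8993/3200 m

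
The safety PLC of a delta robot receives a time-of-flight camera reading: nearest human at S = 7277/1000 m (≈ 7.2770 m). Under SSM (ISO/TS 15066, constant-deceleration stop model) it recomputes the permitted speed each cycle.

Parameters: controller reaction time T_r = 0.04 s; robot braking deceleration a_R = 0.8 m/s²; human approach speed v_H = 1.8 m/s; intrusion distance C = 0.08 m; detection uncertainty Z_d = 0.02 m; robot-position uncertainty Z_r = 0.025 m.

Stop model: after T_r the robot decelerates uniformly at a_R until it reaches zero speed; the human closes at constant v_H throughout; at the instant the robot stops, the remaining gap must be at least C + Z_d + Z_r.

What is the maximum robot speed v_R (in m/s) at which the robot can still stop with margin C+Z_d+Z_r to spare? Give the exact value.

v_R_max = 2 m/s = 2.0000 m/s

quadratic (5/8)·v² + (229/100)·v + (-177/25) = 0
  disc = (229/100)² − 4·(5/8)·(-177/25) = 229441/10000 ; √disc = 479/100
  v_R = (−(229/100) + 479/100) / (2·(5/8)) = 2 m/s
check:
T_s = v_R/a_R = 2/(4/5) = 2.5000 s
robot covers v_R·T_r = 2.0000·0.0400 = 0.0800 m before braking
robot under decel: 2.0000²/(2·0.8000) = 2.5000 m
person approaches 1.8000·(0.0400+2.5000) = 4.5720 m
residual clearance needed = 0.0800+0.0200+0.0250 = 0.1250 m
sum ≈ 0.0800+2.5000+4.5720+0.1250 ≈ 7.2770 m = S ✓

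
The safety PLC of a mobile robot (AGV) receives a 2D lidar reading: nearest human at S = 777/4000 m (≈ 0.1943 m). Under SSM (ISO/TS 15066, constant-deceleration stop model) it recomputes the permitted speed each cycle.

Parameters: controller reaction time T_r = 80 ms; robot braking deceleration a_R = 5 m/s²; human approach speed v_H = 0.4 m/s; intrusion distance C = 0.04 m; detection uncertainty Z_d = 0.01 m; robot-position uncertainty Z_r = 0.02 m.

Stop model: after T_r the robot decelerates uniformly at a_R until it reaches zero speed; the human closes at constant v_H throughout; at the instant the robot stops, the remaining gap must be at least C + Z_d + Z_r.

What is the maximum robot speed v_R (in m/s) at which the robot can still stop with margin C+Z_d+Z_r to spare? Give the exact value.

at the boundary: (1/10)·v² + (4/25)·v + (-369/4000) = 0
  disc = (4/25)² − 4·(1/10)·(-369/4000) = 1/16 ; √disc = 1/4
  v_R = (−(4/25) + 1/4) / (2·(1/10)) = 9/20 m/s
check:
braking lasts T_s = (9/20)/5 = 0.0900 s
reaction-phase robot travel = 0.4500·0.0800 = 0.0360 m
robot under decel: 0.4500²/(2·5.0000) = 0.0203 m
human closes 0.4000·0.1700 = 0.0680 m
residual clearance needed = 0.0400+0.0100+0.0200 = 0.0700 m
sum ≈ 0.0360+0.0203+0.0680+0.0700 ≈ 0.1943 m = S ✓

v_R_max = 9/20 m/s = 0.4500 m/s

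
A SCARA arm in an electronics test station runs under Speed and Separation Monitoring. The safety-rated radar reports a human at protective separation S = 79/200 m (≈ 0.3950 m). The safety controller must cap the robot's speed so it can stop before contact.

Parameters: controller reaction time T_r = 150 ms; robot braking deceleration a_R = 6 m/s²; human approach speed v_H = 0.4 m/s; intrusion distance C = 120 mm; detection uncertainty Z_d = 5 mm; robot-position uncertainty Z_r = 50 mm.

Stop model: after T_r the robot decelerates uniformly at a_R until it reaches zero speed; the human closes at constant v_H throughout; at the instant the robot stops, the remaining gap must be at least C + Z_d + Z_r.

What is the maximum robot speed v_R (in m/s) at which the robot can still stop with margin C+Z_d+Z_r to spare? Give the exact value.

v_R_max = 3/5 m/s = 0.6000 m/s

at the boundary: (1/12)·v² + (13/60)·v + (-4/25) = 0
  disc = (13/60)² − 4·(1/12)·(-4/25) = 361/3600 ; √disc = 19/60
  v_R = (−(13/60) + 19/60) / (2·(1/12)) = 3/5 m/s
check:
stop time T_s = (3/5)/6 = 0.1000 s
robot covers v_R·T_r = 0.6000·0.1500 = 0.0900 m before braking
robot under decel: 0.6000²/(2·6.0000) = 0.0300 m
human over T_r+T_s: 0.4000·(0.1500+0.1000) = 0.1000 m
residual clearance needed = 0.1200+0.0050+0.0500 = 0.1750 m
sum ≈ 0.0900+0.0300+0.1000+0.1750 ≈ 0.3950 m = S ✓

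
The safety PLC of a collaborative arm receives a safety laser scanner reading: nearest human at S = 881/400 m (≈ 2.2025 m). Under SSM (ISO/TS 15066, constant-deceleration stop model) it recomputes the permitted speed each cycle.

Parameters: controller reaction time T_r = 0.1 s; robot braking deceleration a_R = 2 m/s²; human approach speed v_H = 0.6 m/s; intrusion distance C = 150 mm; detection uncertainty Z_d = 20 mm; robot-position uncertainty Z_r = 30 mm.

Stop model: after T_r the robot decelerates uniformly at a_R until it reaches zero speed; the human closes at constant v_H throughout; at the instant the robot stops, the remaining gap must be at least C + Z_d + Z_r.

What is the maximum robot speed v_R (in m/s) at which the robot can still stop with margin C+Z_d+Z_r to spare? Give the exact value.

at the boundary: (1/4)·v² + (2/5)·v + (-777/400) = 0
  disc = (2/5)² − 4·(1/4)·(-777/400) = 841/400 ; √disc = 29/20
  v_R = (−(2/5) + 29/20) / (2·(1/4)) = 21/10 m/s
check:
stop time T_s = (21/10)/2 = 1.0500 s
reaction-phase robot travel = 2.1000·0.1000 = 0.2100 m
braking distance = 2.1000²/(2·2.0000) = 1.1025 m
person approaches 0.6000·(0.1000+1.0500) = 0.6900 m
residual clearance needed = 0.1500+0.0200+0.0300 = 0.2000 m
sum ≈ 0.2100+1.1025+0.6900+0.2000 ≈ 2.2025 m = S ✓

v_R_max = 21/10 m/s = 2.1000 m/s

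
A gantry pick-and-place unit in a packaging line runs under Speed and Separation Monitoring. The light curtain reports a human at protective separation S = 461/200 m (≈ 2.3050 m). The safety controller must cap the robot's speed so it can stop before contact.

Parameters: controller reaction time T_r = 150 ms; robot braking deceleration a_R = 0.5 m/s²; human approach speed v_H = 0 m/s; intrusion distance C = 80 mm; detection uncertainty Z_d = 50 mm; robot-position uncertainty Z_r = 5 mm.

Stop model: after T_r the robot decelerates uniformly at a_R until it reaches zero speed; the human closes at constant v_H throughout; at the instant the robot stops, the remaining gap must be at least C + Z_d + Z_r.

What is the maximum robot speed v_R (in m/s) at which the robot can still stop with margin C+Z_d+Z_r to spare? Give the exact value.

v_R_max = 7/5 m/s = 1.4000 m/s

quadratic (1)·v² + (3/20)·v + (-217/100) = 0
  disc = (3/20)² − 4·(1)·(-217/100) = 3481/400 ; √disc = 59/20
  v_R = (−(3/20) + 59/20) / (2·(1)) = 7/5 m/s
check:
T_s = v_R/a_R = (7/5)/(1/2) = 2.8000 s
reaction-phase robot travel = 1.4000·0.1500 = 0.2100 m
robot under decel: 1.4000²/(2·0.5000) = 1.9600 m
person approaches 0.0000·(0.1500+2.8000) = 0.0000 m
residual clearance needed = 0.0800+0.0500+0.0050 = 0.1350 m
sum ≈ 0.2100+1.9600+0.0000+0.1350 ≈ 2.3050 m = S ✓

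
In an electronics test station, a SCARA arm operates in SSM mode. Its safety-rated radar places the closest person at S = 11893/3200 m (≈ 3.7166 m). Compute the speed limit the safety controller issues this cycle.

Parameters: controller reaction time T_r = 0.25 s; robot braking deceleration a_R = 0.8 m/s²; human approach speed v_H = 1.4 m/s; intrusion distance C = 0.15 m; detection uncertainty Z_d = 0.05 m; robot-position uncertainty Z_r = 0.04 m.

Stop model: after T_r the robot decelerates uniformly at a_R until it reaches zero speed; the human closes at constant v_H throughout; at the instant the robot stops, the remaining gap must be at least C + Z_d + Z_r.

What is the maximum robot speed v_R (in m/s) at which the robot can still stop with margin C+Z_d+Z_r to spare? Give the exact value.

at the boundary: (5/8)·v² + (2)·v + (-2001/640) = 0
  disc = (2)² − 4·(5/8)·(-2001/640) = 3025/256 ; √disc = 55/16
  v_R = (−(2) + 55/16) / (2·(5/8)) = 23/20 m/s
check:
T_s = v_R/a_R = (23/20)/(4/5) = 1.4375 s
reaction-phase robot travel = 1.1500·0.2500 = 0.2875 m
robot covers 1.1500·1.4375 − ½·0.8000·1.4375² = 0.8266 m while stopping
human closes 1.4000·1.6875 = 2.3625 m
margins: 0.1500+0.0500+0.0400 = 0.2400 m
sum ≈ 0.2875+0.8266+2.3625+0.2400 ≈ 3.7166 m = S ✓

v_R_max = 23/20 m/s = 1.1500 m/s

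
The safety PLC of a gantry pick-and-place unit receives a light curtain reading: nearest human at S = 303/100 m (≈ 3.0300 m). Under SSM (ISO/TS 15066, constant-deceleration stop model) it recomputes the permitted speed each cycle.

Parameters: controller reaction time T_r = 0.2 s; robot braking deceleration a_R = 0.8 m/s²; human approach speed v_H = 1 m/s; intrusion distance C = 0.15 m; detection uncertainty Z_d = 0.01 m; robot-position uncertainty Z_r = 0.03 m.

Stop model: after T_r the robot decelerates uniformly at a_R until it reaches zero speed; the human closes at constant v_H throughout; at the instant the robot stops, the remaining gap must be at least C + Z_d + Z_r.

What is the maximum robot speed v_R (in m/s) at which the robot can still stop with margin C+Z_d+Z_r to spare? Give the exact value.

v_R_max = 6/5 m/s = 1.2000 m/s

collect terms ⇒ (5/8)·v_R² + (29/20)·v_R + (-66/25) = 0
  disc = (29/20)² − 4·(5/8)·(-66/25) = 3481/400 ; √disc = 59/20
  v_R = (−(29/20) + 59/20) / (2·(5/8)) = 6/5 m/s
check:
T_s = v_R/a_R = (6/5)/(4/5) = 1.5000 s
robot in T_r: 1.2000·0.2000 = 0.2400 m
robot covers 1.2000·1.5000 − ½·0.8000·1.5000² = 0.9000 m while stopping
human closes 1.0000·1.7000 = 1.7000 m
C+Z_d+Z_r = 0.1500+0.0100+0.0300 = 0.1900 m
sum ≈ 0.2400+0.9000+1.7000+0.1900 ≈ 3.0300 m = S ✓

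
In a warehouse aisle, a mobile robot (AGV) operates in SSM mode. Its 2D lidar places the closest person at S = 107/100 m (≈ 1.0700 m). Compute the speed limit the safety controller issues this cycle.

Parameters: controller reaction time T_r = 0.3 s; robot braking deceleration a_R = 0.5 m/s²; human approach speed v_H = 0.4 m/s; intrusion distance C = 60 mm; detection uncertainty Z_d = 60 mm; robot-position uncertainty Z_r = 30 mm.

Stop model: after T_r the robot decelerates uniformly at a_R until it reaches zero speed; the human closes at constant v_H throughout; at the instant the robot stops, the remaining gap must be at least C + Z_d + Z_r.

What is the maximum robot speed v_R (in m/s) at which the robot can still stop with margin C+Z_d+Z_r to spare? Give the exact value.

quadratic (1)·v² + (11/10)·v + (-4/5) = 0
  disc = (11/10)² − 4·(1)·(-4/5) = 441/100 ; √disc = 21/10
  v_R = (−(11/10) + 21/10) / (2·(1)) = 1/2 m/s
check:
T_s = v_R/a_R = (1/2)/(1/2) = 1.0000 s
reaction-phase robot travel = 0.5000·0.3000 = 0.1500 m
robot under decel: 0.5000²/(2·0.5000) = 0.2500 m
person approaches 0.4000·(0.3000+1.0000) = 0.5200 m
C+Z_d+Z_r = 0.0600+0.0600+0.0300 = 0.1500 m
sum ≈ 0.1500+0.2500+0.5200+0.1500 ≈ 1.0700 m = S ✓

v_R_max = 1/2 m/s = 0.5000 m/s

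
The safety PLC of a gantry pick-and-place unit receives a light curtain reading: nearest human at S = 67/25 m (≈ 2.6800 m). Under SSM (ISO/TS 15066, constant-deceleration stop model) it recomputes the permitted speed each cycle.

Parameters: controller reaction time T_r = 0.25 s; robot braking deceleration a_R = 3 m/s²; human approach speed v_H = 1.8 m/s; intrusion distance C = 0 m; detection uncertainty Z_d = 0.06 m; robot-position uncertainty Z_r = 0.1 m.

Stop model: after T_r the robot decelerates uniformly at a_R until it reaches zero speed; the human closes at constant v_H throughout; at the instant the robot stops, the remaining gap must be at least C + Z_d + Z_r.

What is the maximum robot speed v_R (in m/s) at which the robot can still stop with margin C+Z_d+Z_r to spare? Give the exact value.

v_R_max = 9/5 m/s = 1.8000 m/s

at the boundary: (1/6)·v² + (17/20)·v + (-207/100) = 0
  disc = (17/20)² − 4·(1/6)·(-207/100) = 841/400 ; √disc = 29/20
  v_R = (−(17/20) + 29/20) / (2·(1/6)) = 9/5 m/s
check:
stop time T_s = (9/5)/3 = 0.6000 s
reaction-phase robot travel = 1.8000·0.2500 = 0.4500 m
robot under decel: 1.8000²/(2·3.0000) = 0.5400 m
human closes 1.8000·0.8500 = 1.5300 m
C+Z_d+Z_r = 0.0000+0.0600+0.1000 = 0.1600 m
sum ≈ 0.4500+0.5400+1.5300+0.1600 ≈ 2.6800 m = S ✓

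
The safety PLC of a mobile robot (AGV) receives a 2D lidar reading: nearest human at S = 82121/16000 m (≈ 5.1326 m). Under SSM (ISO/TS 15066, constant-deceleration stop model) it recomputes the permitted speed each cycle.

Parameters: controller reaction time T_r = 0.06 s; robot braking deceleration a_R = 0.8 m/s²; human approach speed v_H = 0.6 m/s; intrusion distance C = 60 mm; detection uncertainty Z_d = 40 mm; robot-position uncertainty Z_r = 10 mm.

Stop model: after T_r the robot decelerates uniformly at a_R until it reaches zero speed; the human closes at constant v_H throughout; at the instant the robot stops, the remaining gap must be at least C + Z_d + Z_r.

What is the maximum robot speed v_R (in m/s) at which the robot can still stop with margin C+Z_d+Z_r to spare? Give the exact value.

collect terms ⇒ (5/8)·v_R² + (81/100)·v_R + (-15957/3200) = 0
  disc = (81/100)² − 4·(5/8)·(-15957/3200) = 2099601/160000 ; √disc = 1449/400
  v_R = (−(81/100) + 1449/400) / (2·(5/8)) = 9/4 m/s
check:
braking lasts T_s = (9/4)/(4/5) = 2.8125 s
robot in T_r: 2.2500·0.0600 = 0.1350 m
braking distance = 2.2500²/(2·0.8000) = 3.1641 m
human closes 0.6000·2.8725 = 1.7235 m
residual clearance needed = 0.0600+0.0400+0.0100 = 0.1100 m
sum ≈ 0.1350+3.1641+1.7235+0.1100 ≈ 5.1326 m = S ✓

v_R_max = 9/4 m/s = 2.2500 m/s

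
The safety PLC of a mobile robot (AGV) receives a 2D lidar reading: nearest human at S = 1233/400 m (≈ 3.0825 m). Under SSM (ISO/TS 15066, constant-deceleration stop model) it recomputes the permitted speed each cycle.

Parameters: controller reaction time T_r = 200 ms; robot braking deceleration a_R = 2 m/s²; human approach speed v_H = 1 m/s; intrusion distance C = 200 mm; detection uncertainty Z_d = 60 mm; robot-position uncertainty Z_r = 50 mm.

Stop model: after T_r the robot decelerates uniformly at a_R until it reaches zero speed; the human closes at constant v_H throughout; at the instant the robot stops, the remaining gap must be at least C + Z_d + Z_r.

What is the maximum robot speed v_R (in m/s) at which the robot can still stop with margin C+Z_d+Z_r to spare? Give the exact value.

v_R_max = 21/10 m/s = 2.1000 m/s

collect terms ⇒ (1/4)·v_R² + (7/10)·v_R + (-1029/400) = 0
  disc = (7/10)² − 4·(1/4)·(-1029/400) = 49/16 ; √disc = 7/4
  v_R = (−(7/10) + 7/4) / (2·(1/4)) = 21/10 m/s
check:
T_s = v_R/a_R = (21/10)/2 = 1.0500 s
robot covers v_R·T_r = 2.1000·0.2000 = 0.4200 m before braking
robot covers 2.1000·1.0500 − ½·2.0000·1.0500² = 1.1025 m while stopping
human closes 1.0000·1.2500 = 1.2500 m
C+Z_d+Z_r = 0.2000+0.0600+0.0500 = 0.3100 m
sum ≈ 0.4200+1.1025+1.2500+0.3100 ≈ 3.0825 m = S ✓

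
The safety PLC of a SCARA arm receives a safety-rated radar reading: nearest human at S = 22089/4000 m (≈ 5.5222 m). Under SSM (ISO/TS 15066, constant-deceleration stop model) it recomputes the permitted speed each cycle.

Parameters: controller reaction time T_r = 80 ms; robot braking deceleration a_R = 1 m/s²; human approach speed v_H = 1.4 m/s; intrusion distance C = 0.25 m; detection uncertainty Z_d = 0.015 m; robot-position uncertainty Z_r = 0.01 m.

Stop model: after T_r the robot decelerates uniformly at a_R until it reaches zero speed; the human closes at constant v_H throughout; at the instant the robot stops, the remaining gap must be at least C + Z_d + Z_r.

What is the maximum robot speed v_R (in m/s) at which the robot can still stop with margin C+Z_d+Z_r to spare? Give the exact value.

v_R_max = 41/20 m/s = 2.0500 m/s

quadratic (1/2)·v² + (37/25)·v + (-20541/4000) = 0
  disc = (37/25)² − 4·(1/2)·(-20541/4000) = 124609/10000 ; √disc = 353/100
  v_R = (−(37/25) + 353/100) / (2·(1/2)) = 41/20 m/s
check:
T_s = v_R/a_R = (41/20)/1 = 2.0500 s
robot covers v_R·T_r = 2.0500·0.0800 = 0.1640 m before braking
robot covers 2.0500·2.0500 − ½·1.0000·2.0500² = 2.1012 m while stopping
human closes 1.4000·2.1300 = 2.9820 m
residual clearance needed = 0.2500+0.0150+0.0100 = 0.2750 m
sum ≈ 0.1640+2.1012+2.9820+0.2750 ≈ 5.5222 m = S ✓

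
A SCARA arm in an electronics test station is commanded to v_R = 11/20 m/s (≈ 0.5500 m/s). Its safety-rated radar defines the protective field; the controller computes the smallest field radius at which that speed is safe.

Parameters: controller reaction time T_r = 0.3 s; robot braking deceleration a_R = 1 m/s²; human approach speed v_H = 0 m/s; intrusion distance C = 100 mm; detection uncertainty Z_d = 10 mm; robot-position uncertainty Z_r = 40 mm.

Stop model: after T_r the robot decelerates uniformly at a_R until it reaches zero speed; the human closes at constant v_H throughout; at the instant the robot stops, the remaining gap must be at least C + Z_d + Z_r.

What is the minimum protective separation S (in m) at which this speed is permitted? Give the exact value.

S_min = 373/800 m = 0.4662 m

T_s = v_R/a_R = (11/20)/1 = 0.5500 s
reaction-phase robot travel = 0.5500·0.3000 = 0.1650 m
robot covers 0.5500·0.5500 − ½·1.0000·0.5500² = 0.1512 m while stopping
human over T_r+T_s: 0.0000·(0.3000+0.5500) = 0.0000 m
margins: 0.1000+0.0100+0.0400 = 0.1500 m
S_min ≈ 0.1650+0.1512+0.0000+0.1500  ⇒  S_min = 373/800 m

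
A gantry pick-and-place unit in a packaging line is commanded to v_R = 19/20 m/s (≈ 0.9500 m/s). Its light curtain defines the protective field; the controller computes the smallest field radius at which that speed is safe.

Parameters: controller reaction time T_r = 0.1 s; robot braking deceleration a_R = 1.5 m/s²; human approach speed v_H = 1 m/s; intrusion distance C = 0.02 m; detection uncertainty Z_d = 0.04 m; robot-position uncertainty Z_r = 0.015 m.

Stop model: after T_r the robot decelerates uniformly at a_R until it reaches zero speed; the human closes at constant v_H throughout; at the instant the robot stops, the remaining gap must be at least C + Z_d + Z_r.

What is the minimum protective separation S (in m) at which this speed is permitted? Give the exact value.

stop time T_s = (19/20)/(3/2) = 0.6333 s
robot in T_r: 0.9500·0.1000 = 0.0950 m
robot under decel: 0.9500²/(2·1.5000) = 0.3008 m
human over T_r+T_s: 1.0000·(0.1000+0.6333) = 0.7333 m
margins: 0.0200+0.0400+0.0150 = 0.0750 m
S_min ≈ 0.0950+0.3008+0.7333+0.0750  ⇒  S_min = 289/240 m

S_min = 289/240 m = 1.2042 m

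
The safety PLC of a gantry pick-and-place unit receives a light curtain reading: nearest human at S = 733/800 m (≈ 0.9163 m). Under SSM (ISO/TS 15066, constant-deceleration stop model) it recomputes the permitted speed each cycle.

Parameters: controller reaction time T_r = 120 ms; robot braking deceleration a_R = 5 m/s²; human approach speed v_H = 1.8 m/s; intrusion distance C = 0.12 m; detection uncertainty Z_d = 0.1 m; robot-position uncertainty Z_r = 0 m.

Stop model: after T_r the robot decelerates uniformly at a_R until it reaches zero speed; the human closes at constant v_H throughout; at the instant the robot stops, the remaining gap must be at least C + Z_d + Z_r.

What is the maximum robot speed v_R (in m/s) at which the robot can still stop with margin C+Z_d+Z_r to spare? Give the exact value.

collect terms ⇒ (1/10)·v_R² + (12/25)·v_R + (-1921/4000) = 0
  disc = (12/25)² − 4·(1/10)·(-1921/4000) = 169/400 ; √disc = 13/20
  v_R = (−(12/25) + 13/20) / (2·(1/10)) = 17/20 m/s
check:
stop time T_s = (17/20)/5 = 0.1700 s
robot covers v_R·T_r = 0.8500·0.1200 = 0.1020 m before braking
braking distance = 0.8500²/(2·5.0000) = 0.0722 m
person approaches 1.8000·(0.1200+0.1700) = 0.5220 m
residual clearance needed = 0.1200+0.1000+0.0000 = 0.2200 m
sum ≈ 0.1020+0.0722+0.5220+0.2200 ≈ 0.9163 m = S ✓

v_R_max = 17/20 m/s = 0.8500 m/s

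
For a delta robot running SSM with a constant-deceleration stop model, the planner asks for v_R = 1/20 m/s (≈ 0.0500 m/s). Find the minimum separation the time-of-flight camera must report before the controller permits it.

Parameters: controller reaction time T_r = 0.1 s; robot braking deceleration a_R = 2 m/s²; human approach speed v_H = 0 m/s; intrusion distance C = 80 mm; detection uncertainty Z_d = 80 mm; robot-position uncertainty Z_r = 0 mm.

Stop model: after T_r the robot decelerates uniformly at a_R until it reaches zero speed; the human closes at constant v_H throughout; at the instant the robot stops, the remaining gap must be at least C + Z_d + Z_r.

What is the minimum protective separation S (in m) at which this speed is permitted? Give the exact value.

S_min = 53/320 m = 0.1656 m

T_s = v_R/a_R = (1/20)/2 = 0.0250 s
robot covers v_R·T_r = 0.0500·0.1000 = 0.0050 m before braking
robot covers 0.0500·0.0250 − ½·2.0000·0.0250² = 0.0006 m while stopping
human over T_r+T_s: 0.0000·(0.1000+0.0250) = 0.0000 m
residual clearance needed = 0.0800+0.0800+0.0000 = 0.1600 m
S_min ≈ 0.0050+0.0006+0.0000+0.1600  ⇒  S_min = 53/320 m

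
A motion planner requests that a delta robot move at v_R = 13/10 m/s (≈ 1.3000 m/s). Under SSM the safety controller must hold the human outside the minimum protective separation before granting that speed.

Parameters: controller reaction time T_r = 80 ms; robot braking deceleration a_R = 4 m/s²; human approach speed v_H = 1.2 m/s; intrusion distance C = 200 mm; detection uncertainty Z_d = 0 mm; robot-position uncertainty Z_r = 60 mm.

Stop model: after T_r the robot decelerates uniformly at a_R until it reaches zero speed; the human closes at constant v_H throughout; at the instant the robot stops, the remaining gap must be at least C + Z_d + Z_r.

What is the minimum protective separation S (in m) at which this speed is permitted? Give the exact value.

S_min = 849/800 m = 1.0613 m

stop time T_s = (13/10)/4 = 0.3250 s
robot covers v_R·T_r = 1.3000·0.0800 = 0.1040 m before braking
robot under decel: 1.3000²/(2·4.0000) = 0.2112 m
human over T_r+T_s: 1.2000·(0.0800+0.3250) = 0.4860 m
residual clearance needed = 0.2000+0.0000+0.0600 = 0.2600 m
S_min ≈ 0.1040+0.2112+0.4860+0.2600  ⇒  S_min = 849/800 m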